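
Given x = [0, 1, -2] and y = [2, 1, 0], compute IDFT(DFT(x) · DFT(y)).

(x ⊛ y)[n] = Σ(m=0 to 2) x[m] · y[(n-m) mod 3]

Computing each output sample:
(x ⊛ y)[0] = -2
(x ⊛ y)[1] = 2
(x ⊛ y)[2] = -3

x ⊛ y = [-2, 2, -3]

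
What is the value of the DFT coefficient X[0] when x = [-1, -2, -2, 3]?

X[0] = Σ(n=0 to 3) x[n] · ω_4^0 = Σ x[n]
= (-1) + (-2) + (-2) + (3)

X[0] = -2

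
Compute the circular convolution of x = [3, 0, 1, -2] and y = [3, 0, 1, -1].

(x ⊛ y)[n] = Σ(m=0 to 3) x[m] · y[(n-m) mod 4]

Computing each output sample:
(x ⊛ y)[0] = 10
(x ⊛ y)[1] = -3
(x ⊛ y)[2] = 8
(x ⊛ y)[3] = -9

x ⊛ y = [10, -3, 8, -9]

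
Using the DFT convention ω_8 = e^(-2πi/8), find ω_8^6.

ω_8^6 = e^(-2πi·6/8)
= cos(-2π·6/8) + i·sin(-2π·6/8)
= cos(-12π/8) + i·sin(-12π/8)

ω_8^6 = cos(-12π/8) + i·sin(-12π/8) = 1i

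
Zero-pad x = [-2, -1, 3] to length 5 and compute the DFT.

Original 3-point DFT: [0, -3.0000+3.4641i, -3.0000-3.4641i]
Zero-padded 5-point DFT provides frequency interpolation.

DFT_5([x, 0, ...]) = [0, -4.7361-0.8123i, -0.2639+3.4410i, -0.2639-3.4410i, -4.7361+0.8123i]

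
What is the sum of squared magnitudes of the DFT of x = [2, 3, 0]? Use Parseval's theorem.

Parseval: Σ|x[n]|² = (1/N)Σ|X[k]|², so Σ|X[k]|² = N·Σ|x[n]|² = 3·13.0000

Σ|X[k]|² = N·Σ|x[n]|² = 3·13.0000 = 39.0000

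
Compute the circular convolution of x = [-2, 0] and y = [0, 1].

(x ⊛ y)[n] = Σ(m=0 to 1) x[m] · y[(n-m) mod 2]

Computing each output sample:
(x ⊛ y)[0] = 0
(x ⊛ y)[1] = -2

x ⊛ y = [0, -2]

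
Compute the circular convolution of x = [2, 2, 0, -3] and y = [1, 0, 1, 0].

(x ⊛ y)[n] = Σ(m=0 to 3) x[m] · y[(n-m) mod 4]

Computing each output sample:
(x ⊛ y)[0] = 2
(x ⊛ y)[1] = -1
(x ⊛ y)[2] = 2
(x ⊛ y)[3] = -1

x ⊛ y = [2, -1, 2, -1]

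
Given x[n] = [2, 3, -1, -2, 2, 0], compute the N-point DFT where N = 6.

X[k] = Σ(n=0 to 5) x[n] · ω_6^(nk)
where ω_6 = e^(-2πi/6)

Computing each X[k]:
X[0] = 4
X[1] = 5
X[2] = -2.0000-5.1962i
X[3] = 2
X[4] = -2.0000+5.1962i
X[5] = 5

X = [4, 5, -2.0000-5.1962i, 2, -2.0000+5.1962i, 5]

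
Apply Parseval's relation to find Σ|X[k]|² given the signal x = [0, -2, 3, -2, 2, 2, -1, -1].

Parseval: Σ|x[n]|² = (1/N)Σ|X[k]|², so Σ|X[k]|² = N·Σ|x[n]|² = 8·27.0000

Σ|X[k]|² = N·Σ|x[n]|² = 8·27.0000 = 216.0000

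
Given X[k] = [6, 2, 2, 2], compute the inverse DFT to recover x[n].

x[n] = (1/4) Σ(k=0 to 3) X[k] · e^(2πikn/4)

Computing each x[n]:
x[0] = 3
x[1] = 1
x[2] = 1
x[3] = 1

x = [3, 1, 1, 1]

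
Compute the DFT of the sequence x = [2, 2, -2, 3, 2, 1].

X[k] = Σ(n=0 to 5) x[n] · ω_6^(nk)
where ω_6 = e^(-2πi/6)

Computing each X[k]:
X[0] = 8
X[1] = 0.5000+2.5981i
X[2] = 3.5000-4.3301i
X[3] = -4
X[4] = 3.5000+4.3301i
X[5] = 0.5000-2.5981i

X = [8, 0.5000+2.5981i, 3.5000-4.3301i, -4, 3.5000+4.3301i, 0.5000-2.5981i]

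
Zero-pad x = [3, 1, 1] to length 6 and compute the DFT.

Original 3-point DFT: [5, 2, 2]
Zero-padded 6-point DFT provides frequency interpolation.

DFT_6([x, 0, ...]) = [5, 3.0000-1.7321i, 2, 3, 2, 3.0000+1.7321i]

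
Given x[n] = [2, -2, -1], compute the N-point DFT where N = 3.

X[k] = Σ(n=0 to 2) x[n] · ω_3^(nk)
where ω_3 = e^(-2πi/3)

Computing each X[k]:
X[0] = -1
X[1] = 3.5000+0.8660i
X[2] = 3.5000-0.8660i

X = [-1, 3.5000+0.8660i, 3.5000-0.8660i]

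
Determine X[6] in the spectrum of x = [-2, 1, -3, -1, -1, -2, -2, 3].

X[6] = Σ(n=0 to 7) x[n] · ω_8^(6n) where ω_8 = e^(-2πi/8)
= (-2)·ω_8^0 + (1)·ω_8^6 + (-3)·ω_8^12 + (-1)·ω_8^18 + (-1)·ω_8^24 + (-2)·ω_8^30 + (-2)·ω_8^36 + (3)·ω_8^42

X[6] = 2-3i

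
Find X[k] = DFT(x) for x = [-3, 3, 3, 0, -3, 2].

X[k] = Σ(n=0 to 5) x[n] · ω_6^(nk)
where ω_6 = e^(-2πi/6)

Computing each X[k]:
X[0] = 2
X[1] = -0.5000-6.0622i
X[2] = -5.5000+4.3301i
X[3] = -8
X[4] = -5.5000-4.3301i
X[5] = -0.5000+6.0622i

X = [2, -0.5000-6.0622i, -5.5000+4.3301i, -8, -5.5000-4.3301i, -0.5000+6.0622i]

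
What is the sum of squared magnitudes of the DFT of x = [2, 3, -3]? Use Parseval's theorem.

Parseval: Σ|x[n]|² = (1/N)Σ|X[k]|², so Σ|X[k]|² = N·Σ|x[n]|² = 3·22.0000

Σ|X[k]|² = N·Σ|x[n]|² = 3·22.0000 = 66.0000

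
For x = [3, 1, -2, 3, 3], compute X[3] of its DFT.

X[3] = Σ(n=0 to 4) x[n] · ω_5^(3n) where ω_5 = e^(-2πi/5)
= (3)·ω_5^0 + (1)·ω_5^3 + (-2)·ω_5^6 + (3)·ω_5^9 + (3)·ω_5^12

X[3] = 0.0729+3.5797i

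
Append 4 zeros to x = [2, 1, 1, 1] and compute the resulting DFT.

Original 4-point DFT: [5, 1, 1, 1]
Zero-padded 8-point DFT provides frequency interpolation.

DFT_8([x, 0, ...]) = [5, 2.0000-2.4142i, 1, 2.0000-0.4142i, 1, 2.0000+0.4142i, 1, 2.0000+2.4142i]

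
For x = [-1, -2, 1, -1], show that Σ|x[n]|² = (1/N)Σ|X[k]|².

Time domain:
Σ|x[n]|² = |-1|² + |-2|² + |1|² + |-1|² = 7.0000

Frequency domain:
(1/4)Σ|X[k]|² = (1/4)(|-3|² + |-2+1i|² + |3|² + |-2-1i|²) = (1/4)·28.0000 = 7.0000

Both sides agree, confirming Parseval's theorem.

Σ|x[n]|² = (1/N)Σ|X[k]|² = 7.0000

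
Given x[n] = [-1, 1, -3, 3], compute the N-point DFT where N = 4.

X[k] = Σ(n=0 to 3) x[n] · ω_4^(nk)
where ω_4 = e^(-2πi/4)

Computing each X[k]:
X[0] = 0
X[1] = 2+2i
X[2] = -8
X[3] = 2-2i

X = [0, 2+2i, -8, 2-2i]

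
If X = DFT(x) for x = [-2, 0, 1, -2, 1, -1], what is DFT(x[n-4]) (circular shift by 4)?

Time shift by 4: X_shifted[k] = ω_6^(4k) · X[k]
Shifted x = [1, -2, 1, -1, -2, 0]

DFT(x[n-4]) = [-3, 1.5000-0.8660i, 1.5000+4.3301i, 3, 1.5000-4.3301i, 1.5000+0.8660i]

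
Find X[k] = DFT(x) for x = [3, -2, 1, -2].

X[k] = Σ(n=0 to 3) x[n] · ω_4^(nk)
where ω_4 = e^(-2πi/4)

Computing each X[k]:
X[0] = 0
X[1] = 2
X[2] = 8
X[3] = 2

X = [0, 2, 8, 2]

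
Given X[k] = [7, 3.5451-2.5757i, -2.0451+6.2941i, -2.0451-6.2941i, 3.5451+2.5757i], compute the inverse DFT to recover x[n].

x[n] = (1/5) Σ(k=0 to 4) X[k] · e^(2πikn/5)

Computing each x[n]:
x[0] = 2
x[1] = 2
x[2] = 3
x[3] = -3
x[4] = 3

x = [2, 2, 3, -3, 3]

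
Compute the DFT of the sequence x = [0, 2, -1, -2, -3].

X[k] = Σ(n=0 to 4) x[n] · ω_5^(nk)
where ω_5 = e^(-2πi/5)

Computing each X[k]:
X[0] = -4
X[1] = 2.1180-5.3431i
X[2] = -0.1180-1.9879i
X[3] = -0.1180+1.9879i
X[4] = 2.1180+5.3431i

X = [-4, 2.1180-5.3431i, -0.1180-1.9879i, -0.1180+1.9879i, 2.1180+5.3431i]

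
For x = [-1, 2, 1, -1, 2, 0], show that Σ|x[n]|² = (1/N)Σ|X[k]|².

Time domain:
Σ|x[n]|² = |-1|² + |2|² + |1|² + |-1|² + |2|² + |0|² = 11.0000

Frequency domain:
(1/6)Σ|X[k]|² = (1/6)(|3|² + |-0.5000-0.8660i|² + |-4.5000-2.5981i|² + |1|² + |-4.5000+2.5981i|² + |-0.5000+0.8660i|²) = (1/6)·66.0000 = 11.0000

Both sides agree, confirming Parseval's theorem.

Σ|x[n]|² = (1/N)Σ|X[k]|² = 11.0000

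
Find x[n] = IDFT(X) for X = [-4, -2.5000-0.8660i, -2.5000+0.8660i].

x[n] = (1/3) Σ(k=0 to 2) X[k] · e^(2πikn/3)

Computing each x[n]:
x[0] = -3
x[1] = 0
x[2] = -1

x = [-3, 0, -1]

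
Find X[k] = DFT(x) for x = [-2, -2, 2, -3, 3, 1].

X[k] = Σ(n=0 to 5) x[n] · ω_6^(nk)
where ω_6 = e^(-2πi/6)

Computing each X[k]:
X[0] = -1
X[1] = -2.0000+3.4641i
X[2] = -7.0000+1.7321i
X[3] = 7
X[4] = -7.0000-1.7321i
X[5] = -2.0000-3.4641i

X = [-1, -2.0000+3.4641i, -7.0000+1.7321i, 7, -7.0000-1.7321i, -2.0000-3.4641i]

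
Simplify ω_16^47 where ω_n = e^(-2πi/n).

Since ω_16^16 = 1, powers reduce modulo 16.
47 mod 16 = 15
So ω_16^47 = ω_16^15 = e^(-2πi·15/16)

ω_16^47 = ω_16^15 = 0.9239+0.3827i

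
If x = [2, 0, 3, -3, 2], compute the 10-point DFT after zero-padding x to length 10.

Original 5-point DFT: [4, 2.6180-1.6246i, 0.3820+6.8819i, 0.3820-6.8819i, 2.6180+1.6246i]
Zero-padded 10-point DFT provides frequency interpolation.

DFT_10([x, 0, ...]) = [4, 2.2361-1.1756i, 2.6180-1.6246i, -2.2361-1.9021i, 0.3820+6.8819i, 10, 0.3820-6.8819i, -2.2361+1.9021i, 2.6180+1.6246i, 2.2361+1.1756i]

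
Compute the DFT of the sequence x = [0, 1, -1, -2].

X[k] = Σ(n=0 to 3) x[n] · ω_4^(nk)
where ω_4 = e^(-2πi/4)

Computing each X[k]:
X[0] = -2
X[1] = 1-3i
X[2] = 0
X[3] = 1+3i

X = [-2, 1-3i, 0, 1+3i]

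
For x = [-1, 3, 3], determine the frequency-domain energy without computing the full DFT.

Parseval: Σ|x[n]|² = (1/N)Σ|X[k]|², so Σ|X[k]|² = N·Σ|x[n]|² = 3·19.0000

Σ|X[k]|² = N·Σ|x[n]|² = 3·19.0000 = 57.0000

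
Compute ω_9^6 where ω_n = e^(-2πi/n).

ω_9^6 = e^(-2πi·6/9)
= cos(-2π·6/9) + i·sin(-2π·6/9)
= cos(-12π/9) + i·sin(-12π/9)

ω_9^6 = cos(-12π/9) + i·sin(-12π/9) = -0.5000+0.8660i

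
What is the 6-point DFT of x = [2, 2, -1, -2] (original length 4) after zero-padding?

Original 4-point DFT: [1, 3-4i, 1, 3+4i]
Zero-padded 6-point DFT provides frequency interpolation.

DFT_6([x, 0, ...]) = [1, 5.5000-0.8660i, -0.5000-2.5981i, 1, -0.5000+2.5981i, 5.5000+0.8660i]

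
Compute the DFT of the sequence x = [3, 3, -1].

X[k] = Σ(n=0 to 2) x[n] · ω_3^(nk)
where ω_3 = e^(-2πi/3)

Computing each X[k]:
X[0] = 5
X[1] = 2.0000-3.4641i
X[2] = 2.0000+3.4641i

X = [5, 2.0000-3.4641i, 2.0000+3.4641i]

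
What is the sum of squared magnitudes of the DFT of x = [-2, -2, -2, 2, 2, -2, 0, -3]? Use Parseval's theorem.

Parseval: Σ|x[n]|² = (1/N)Σ|X[k]|², so Σ|X[k]|² = N·Σ|x[n]|² = 8·33.0000

Σ|X[k]|² = N·Σ|x[n]|² = 8·33.0000 = 264.0000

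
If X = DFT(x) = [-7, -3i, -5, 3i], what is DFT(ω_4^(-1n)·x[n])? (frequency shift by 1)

Modulation property: DFT(ω_4^(-1n)·x[n]) = X[(k-1) mod 4], so circularly shift X by 1 positions.

X[k-1] = [3i, -7, -3i, -5]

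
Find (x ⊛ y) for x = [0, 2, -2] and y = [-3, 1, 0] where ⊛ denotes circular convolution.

(x ⊛ y)[n] = Σ(m=0 to 2) x[m] · y[(n-m) mod 3]

Computing each output sample:
(x ⊛ y)[0] = -2
(x ⊛ y)[1] = -6
(x ⊛ y)[2] = 8

x ⊛ y = [-2, -6, 8]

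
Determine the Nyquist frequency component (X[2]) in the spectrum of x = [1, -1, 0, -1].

X[2] = Σ(n=0 to 3) x[n] · ω_4^(2n) where ω_4 = e^(-2πi/4)
= (1)·ω_4^0 + (-1)·ω_4^2 + (0)·ω_4^4 + (-1)·ω_4^6

X[2] = 3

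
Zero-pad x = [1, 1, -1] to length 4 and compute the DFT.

Original 3-point DFT: [1, 1.0000-1.7321i, 1.0000+1.7321i]
Zero-padded 4-point DFT provides frequency interpolation.

DFT_4([x, 0, ...]) = [1, 2-1i, -1, 2+1i]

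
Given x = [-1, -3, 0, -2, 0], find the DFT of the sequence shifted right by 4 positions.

Time shift by 4: X_shifted[k] = ω_5^(4k) · X[k]
Shifted x = [-3, 0, -2, 0, -1]

DFT(x[n-4]) = [-6, -1.6910+0.2245i, -2.8090-2.4899i, -2.8090+2.4899i, -1.6910-0.2245i]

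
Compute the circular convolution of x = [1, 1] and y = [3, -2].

(x ⊛ y)[n] = Σ(m=0 to 1) x[m] · y[(n-m) mod 2]

Computing each output sample:
(x ⊛ y)[0] = 1
(x ⊛ y)[1] = 1

x ⊛ y = [1, 1]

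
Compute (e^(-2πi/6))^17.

Since ω_6^6 = 1, powers reduce modulo 6.
17 mod 6 = 5
So ω_6^17 = ω_6^5 = e^(-2πi·5/6)

ω_6^17 = ω_6^5 = 0.5000+0.8660i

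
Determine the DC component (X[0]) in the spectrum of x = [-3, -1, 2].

X[0] = Σ(n=0 to 2) x[n] · ω_3^0 = Σ x[n]
= (-3) + (-1) + (2)

X[0] = -2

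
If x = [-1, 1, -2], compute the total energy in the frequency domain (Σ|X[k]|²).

Parseval: Σ|x[n]|² = (1/N)Σ|X[k]|², so Σ|X[k]|² = N·Σ|x[n]|² = 3·6.0000

Σ|X[k]|² = N·Σ|x[n]|² = 3·6.0000 = 18.0000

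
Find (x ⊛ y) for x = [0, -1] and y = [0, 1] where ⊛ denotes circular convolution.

(x ⊛ y)[n] = Σ(m=0 to 1) x[m] · y[(n-m) mod 2]

Computing each output sample:
(x ⊛ y)[0] = -1
(x ⊛ y)[1] = 0

x ⊛ y = [-1, 0]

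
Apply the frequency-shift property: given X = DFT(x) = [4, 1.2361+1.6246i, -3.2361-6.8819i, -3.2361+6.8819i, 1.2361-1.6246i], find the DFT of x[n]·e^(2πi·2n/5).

Modulation property: DFT(ω_5^(-2n)·x[n]) = X[(k-2) mod 5], so circularly shift X by 2 positions.

X[k-2] = [-3.2361+6.8819i, 1.2361-1.6246i, 4, 1.2361+1.6246i, -3.2361-6.8819i]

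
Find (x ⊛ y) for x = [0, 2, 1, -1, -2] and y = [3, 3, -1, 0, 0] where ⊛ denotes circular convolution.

(x ⊛ y)[n] = Σ(m=0 to 4) x[m] · y[(n-m) mod 5]

Computing each output sample:
(x ⊛ y)[0] = -5
(x ⊛ y)[1] = 8
(x ⊛ y)[2] = 9
(x ⊛ y)[3] = -2
(x ⊛ y)[4] = -10

x ⊛ y = [-5, 8, 9, -2, -10]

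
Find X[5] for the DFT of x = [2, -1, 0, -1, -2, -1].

X[5] = Σ(n=0 to 5) x[n] · ω_6^(5n) where ω_6 = e^(-2πi/6)
= (2)·ω_6^0 + (-1)·ω_6^5 + (0)·ω_6^10 + (-1)·ω_6^15 + (-2)·ω_6^20 + (-1)·ω_6^25

X[5] = 3.0000+1.7321i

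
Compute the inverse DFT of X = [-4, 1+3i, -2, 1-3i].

x[n] = (1/4) Σ(k=0 to 3) X[k] · e^(2πikn/4)

Computing each x[n]:
x[0] = -1
x[1] = -2
x[2] = -2
x[3] = 1

x = [-1, -2, -2, 1]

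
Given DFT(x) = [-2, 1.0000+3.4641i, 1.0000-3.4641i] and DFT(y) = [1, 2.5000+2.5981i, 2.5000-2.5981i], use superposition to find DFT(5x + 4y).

By linearity: DFT(5x + 4y) = 5·DFT(x) + 4·DFT(y)
= 5·[-2, 1.0000+3.4641i, 1.0000-3.4641i] + 4·[1, 2.5000+2.5981i, 2.5000-2.5981i]

Computing element-wise:
Z[0] = 5·(-2) + 4·(1) = -6
Z[1] = 5·(1.0000+3.4641i) + 4·(2.5000+2.5981i) = 15.0000+27.7129i
Z[2] = 5·(1.0000-3.4641i) + 4·(2.5000-2.5981i) = 15.0000-27.7129i

DFT(5x + 4y) = 5·X + 4·Y = [-6, 15.0000+27.7129i, 15.0000-27.7129i]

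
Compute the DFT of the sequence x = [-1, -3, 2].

X[k] = Σ(n=0 to 2) x[n] · ω_3^(nk)
where ω_3 = e^(-2πi/3)

Computing each X[k]:
X[0] = -2
X[1] = -0.5000+4.3301i
X[2] = -0.5000-4.3301i

X = [-2, -0.5000+4.3301i, -0.5000-4.3301i]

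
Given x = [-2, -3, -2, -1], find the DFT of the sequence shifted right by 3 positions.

Time shift by 3: X_shifted[k] = ω_4^(3k) · X[k]
Shifted x = [-3, -2, -1, -2]

DFT(x[n-3]) = [-8, -2, 0, -2]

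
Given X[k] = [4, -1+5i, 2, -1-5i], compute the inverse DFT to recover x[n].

x[n] = (1/4) Σ(k=0 to 3) X[k] · e^(2πikn/4)

Computing each x[n]:
x[0] = 1
x[1] = -2
x[2] = 2
x[3] = 3

x = [1, -2, 2, 3]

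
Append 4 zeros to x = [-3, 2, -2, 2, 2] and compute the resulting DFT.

Original 5-point DFT: [1, -1.7639+2.3511i, -6.2361-3.8042i, -6.2361+3.8042i, -1.7639-2.3511i]
Zero-padded 9-point DFT provides frequency interpolation.

DFT_9([x, 0, ...]) = [1, -4.6946-1.7321i, -0.2412+1.7321i, -2.0000-5.1962i, -7.0642-1.7321i, -7.0642+1.7321i, -2.0000+5.1962i, -0.2412-1.7321i, -4.6946+1.7321i]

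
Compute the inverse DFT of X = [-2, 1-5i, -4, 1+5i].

x[n] = (1/4) Σ(k=0 to 3) X[k] · e^(2πikn/4)

Computing each x[n]:
x[0] = -1
x[1] = 3
x[2] = -2
x[3] = -2

x = [-1, 3, -2, -2]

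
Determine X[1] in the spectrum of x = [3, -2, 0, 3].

X[1] = Σ(n=0 to 3) x[n] · ω_4^(1n) where ω_4 = e^(-2πi/4)
= (3)·ω_4^0 + (-2)·ω_4^1 + (0)·ω_4^2 + (3)·ω_4^3

X[1] = 3+5i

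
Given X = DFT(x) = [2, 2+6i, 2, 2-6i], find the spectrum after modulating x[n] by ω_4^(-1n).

Modulation property: DFT(ω_4^(-1n)·x[n]) = X[(k-1) mod 4], so circularly shift X by 1 positions.

X[k-1] = [2-6i, 2, 2+6i, 2]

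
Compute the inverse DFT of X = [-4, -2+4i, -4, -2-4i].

x[n] = (1/4) Σ(k=0 to 3) X[k] · e^(2πikn/4)

Computing each x[n]:
x[0] = -3
x[1] = -2
x[2] = -1
x[3] = 2

x = [-3, -2, -1, 2]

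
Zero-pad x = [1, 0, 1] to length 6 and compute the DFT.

Original 3-point DFT: [2, 0.5000+0.8660i, 0.5000-0.8660i]
Zero-padded 6-point DFT provides frequency interpolation.

DFT_6([x, 0, ...]) = [2, 0.5000-0.8660i, 0.5000+0.8660i, 2, 0.5000-0.8660i, 0.5000+0.8660i]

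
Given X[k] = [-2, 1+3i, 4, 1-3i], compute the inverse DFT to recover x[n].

x[n] = (1/4) Σ(k=0 to 3) X[k] · e^(2πikn/4)

Computing each x[n]:
x[0] = 1
x[1] = -3
x[2] = 0
x[3] = 0

x = [1, -3, 0, 0]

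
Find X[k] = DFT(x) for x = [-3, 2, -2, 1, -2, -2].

X[k] = Σ(n=0 to 5) x[n] · ω_6^(nk)
where ω_6 = e^(-2πi/6)

Computing each X[k]:
X[0] = -6
X[1] = -2.0000-3.4641i
X[2] = -3.4641i
X[3] = -8
X[4] = 3.4641i
X[5] = -2.0000+3.4641i

X = [-6, -2.0000-3.4641i, -3.4641i, -8, 3.4641i, -2.0000+3.4641i]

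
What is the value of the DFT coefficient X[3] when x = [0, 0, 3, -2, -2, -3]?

X[3] = Σ(n=0 to 5) x[n] · ω_6^(3n) where ω_6 = e^(-2πi/6)
= (0)·ω_6^0 + (0)·ω_6^3 + (3)·ω_6^6 + (-2)·ω_6^9 + (-2)·ω_6^12 + (-3)·ω_6^15

X[3] = 6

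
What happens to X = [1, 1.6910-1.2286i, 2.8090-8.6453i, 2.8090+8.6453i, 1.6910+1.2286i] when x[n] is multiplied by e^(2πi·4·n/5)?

Modulation property: DFT(ω_5^(-4n)·x[n]) = X[(k-4) mod 5], so circularly shift X by 4 positions.

X[k-4] = [1.6910-1.2286i, 2.8090-8.6453i, 2.8090+8.6453i, 1.6910+1.2286i, 1]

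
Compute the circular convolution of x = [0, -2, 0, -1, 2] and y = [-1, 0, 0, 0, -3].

(x ⊛ y)[n] = Σ(m=0 to 4) x[m] · y[(n-m) mod 5]

Computing each output sample:
(x ⊛ y)[0] = 6
(x ⊛ y)[1] = 2
(x ⊛ y)[2] = 3
(x ⊛ y)[3] = -5
(x ⊛ y)[4] = -2

x ⊛ y = [6, 2, 3, -5, -2]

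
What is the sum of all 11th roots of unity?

Sum of all nth roots of unity equals 0 for n > 1 (geometric series with r ≠ 1).

0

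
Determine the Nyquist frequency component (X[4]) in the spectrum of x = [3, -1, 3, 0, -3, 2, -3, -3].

X[4] = Σ(n=0 to 7) x[n] · ω_8^(4n) where ω_8 = e^(-2πi/8)
= (3)·ω_8^0 + (-1)·ω_8^4 + (3)·ω_8^8 + (0)·ω_8^12 + (-3)·ω_8^16 + (2)·ω_8^20 + (-3)·ω_8^24 + (-3)·ω_8^28

X[4] = 2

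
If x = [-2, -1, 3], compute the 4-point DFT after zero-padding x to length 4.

Original 3-point DFT: [0, -3.0000+3.4641i, -3.0000-3.4641i]
Zero-padded 4-point DFT provides frequency interpolation.

DFT_4([x, 0, ...]) = [0, -5+1i, 2, -5-1i]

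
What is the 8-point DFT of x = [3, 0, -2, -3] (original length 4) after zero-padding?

Original 4-point DFT: [-2, 5-3i, 4, 5+3i]
Zero-padded 8-point DFT provides frequency interpolation.

DFT_8([x, 0, ...]) = [-2, 5.1213+4.1213i, 5-3i, 0.8787+0.1213i, 4, 0.8787-0.1213i, 5+3i, 5.1213-4.1213i]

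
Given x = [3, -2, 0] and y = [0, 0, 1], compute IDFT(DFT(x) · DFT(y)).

(x ⊛ y)[n] = Σ(m=0 to 2) x[m] · y[(n-m) mod 3]

Computing each output sample:
(x ⊛ y)[0] = -2
(x ⊛ y)[1] = 0
(x ⊛ y)[2] = 3

x ⊛ y = [-2, 0, 3]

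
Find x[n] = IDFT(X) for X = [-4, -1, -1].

x[n] = (1/3) Σ(k=0 to 2) X[k] · e^(2πikn/3)

Computing each x[n]:
x[0] = -2
x[1] = -1
x[2] = -1

x = [-2, -1, -1]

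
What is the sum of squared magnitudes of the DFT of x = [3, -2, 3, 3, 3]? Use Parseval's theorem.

Parseval: Σ|x[n]|² = (1/N)Σ|X[k]|², so Σ|X[k]|² = N·Σ|x[n]|² = 5·40.0000

Σ|X[k]|² = N·Σ|x[n]|² = 5·40.0000 = 200.0000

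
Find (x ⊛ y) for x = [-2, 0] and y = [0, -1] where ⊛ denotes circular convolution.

(x ⊛ y)[n] = Σ(m=0 to 1) x[m] · y[(n-m) mod 2]

Computing each output sample:
(x ⊛ y)[0] = 0
(x ⊛ y)[1] = 2

x ⊛ y = [0, 2]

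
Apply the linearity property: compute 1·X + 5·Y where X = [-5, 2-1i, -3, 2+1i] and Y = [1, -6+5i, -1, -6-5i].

By linearity: DFT(1x + 5y) = 1·DFT(x) + 5·DFT(y)
= 1·[-5, 2-1i, -3, 2+1i] + 5·[1, -6+5i, -1, -6-5i]

Computing element-wise:
Z[0] = 1·(-5) + 5·(1) = 0
Z[1] = 1·(2-1i) + 5·(-6+5i) = -28+24i
Z[2] = 1·(-3) + 5·(-1) = -8
Z[3] = 1·(2+1i) + 5·(-6-5i) = -28-24i

DFT(1x + 5y) = 1·X + 5·Y = [0, -28+24i, -8, -28-24i]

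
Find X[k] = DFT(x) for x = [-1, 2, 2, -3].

X[k] = Σ(n=0 to 3) x[n] · ω_4^(nk)
where ω_4 = e^(-2πi/4)

Computing each X[k]:
X[0] = 0
X[1] = -3-5i
X[2] = 2
X[3] = -3+5i

X = [0, -3-5i, 2, -3+5i]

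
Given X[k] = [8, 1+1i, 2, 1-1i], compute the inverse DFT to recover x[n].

x[n] = (1/4) Σ(k=0 to 3) X[k] · e^(2πikn/4)

Computing each x[n]:
x[0] = 3
x[1] = 1
x[2] = 2
x[3] = 2

x = [3, 1, 2, 2]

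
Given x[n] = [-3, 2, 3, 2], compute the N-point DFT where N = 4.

X[k] = Σ(n=0 to 3) x[n] · ω_4^(nk)
where ω_4 = e^(-2πi/4)

Computing each X[k]:
X[0] = 4
X[1] = -6
X[2] = -4
X[3] = -6

X = [4, -6, -4, -6]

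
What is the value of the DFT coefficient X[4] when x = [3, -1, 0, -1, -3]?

X[4] = Σ(n=0 to 4) x[n] · ω_5^(4n) where ω_5 = e^(-2πi/5)
= (3)·ω_5^0 + (-1)·ω_5^4 + (0)·ω_5^8 + (-1)·ω_5^12 + (-3)·ω_5^16

X[4] = 2.5729+2.4899i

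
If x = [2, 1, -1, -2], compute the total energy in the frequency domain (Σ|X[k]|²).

Parseval: Σ|x[n]|² = (1/N)Σ|X[k]|², so Σ|X[k]|² = N·Σ|x[n]|² = 4·10.0000

Σ|X[k]|² = N·Σ|x[n]|² = 4·10.0000 = 40.0000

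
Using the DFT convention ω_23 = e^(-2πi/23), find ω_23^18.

ω_23^18 = e^(-2πi·18/23)
= cos(-2π·18/23) + i·sin(-2π·18/23)
= cos(-36π/23) + i·sin(-36π/23)

ω_23^18 = cos(-36π/23) + i·sin(-36π/23) = 0.2035+0.9791i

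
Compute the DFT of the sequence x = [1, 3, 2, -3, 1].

X[k] = Σ(n=0 to 4) x[n] · ω_5^(nk)
where ω_5 = e^(-2πi/5)

Computing each X[k]:
X[0] = 4
X[1] = 3.0451-4.8410i
X[2] = -2.5451+3.5797i
X[3] = -2.5451-3.5797i
X[4] = 3.0451+4.8410i

X = [4, 3.0451-4.8410i, -2.5451+3.5797i, -2.5451-3.5797i, 3.0451+4.8410i]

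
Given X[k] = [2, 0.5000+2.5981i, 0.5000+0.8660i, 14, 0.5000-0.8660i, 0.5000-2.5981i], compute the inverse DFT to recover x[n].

x[n] = (1/6) Σ(k=0 to 5) X[k] · e^(2πikn/6)

Computing each x[n]:
x[0] = 3
x[1] = -3
x[2] = 2
x[3] = -2
x[4] = 3
x[5] = -1

x = [3, -3, 2, -2, 3, -1]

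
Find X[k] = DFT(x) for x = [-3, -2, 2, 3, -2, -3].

X[k] = Σ(n=0 to 5) x[n] · ω_6^(nk)
where ω_6 = e^(-2πi/6)

Computing each X[k]:
X[0] = -5
X[1] = -8.5000-4.3301i
X[2] = 2.5000+2.5981i
X[3] = -1
X[4] = 2.5000-2.5981i
X[5] = -8.5000+4.3301i

X = [-5, -8.5000-4.3301i, 2.5000+2.5981i, -1, 2.5000-2.5981i, -8.5000+4.3301i]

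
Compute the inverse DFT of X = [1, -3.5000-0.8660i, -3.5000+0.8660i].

x[n] = (1/3) Σ(k=0 to 2) X[k] · e^(2πikn/3)

Computing each x[n]:
x[0] = -2
x[1] = 2
x[2] = 1

x = [-2, 2, 1]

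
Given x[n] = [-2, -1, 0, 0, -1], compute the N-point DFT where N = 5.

X[k] = Σ(n=0 to 4) x[n] · ω_5^(nk)
where ω_5 = e^(-2πi/5)

Computing each X[k]:
X[0] = -4
X[1] = -2.6180
X[2] = -0.3820
X[3] = -0.3820
X[4] = -2.6180

X = [-4, -2.6180, -0.3820, -0.3820, -2.6180]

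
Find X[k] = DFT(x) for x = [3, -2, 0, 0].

X[k] = Σ(n=0 to 3) x[n] · ω_4^(nk)
where ω_4 = e^(-2πi/4)

Computing each X[k]:
X[0] = 1
X[1] = 3+2i
X[2] = 5
X[3] = 3-2i

X = [1, 3+2i, 5, 3-2i]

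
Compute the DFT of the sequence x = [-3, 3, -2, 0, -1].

X[k] = Σ(n=0 to 4) x[n] · ω_5^(nk)
where ω_5 = e^(-2πi/5)

Computing each X[k]:
X[0] = -3
X[1] = -0.7639-2.6287i
X[2] = -5.2361-4.2533i
X[3] = -5.2361+4.2533i
X[4] = -0.7639+2.6287i

X = [-3, -0.7639-2.6287i, -5.2361-4.2533i, -5.2361+4.2533i, -0.7639+2.6287i]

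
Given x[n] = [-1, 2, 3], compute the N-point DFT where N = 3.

X[k] = Σ(n=0 to 2) x[n] · ω_3^(nk)
where ω_3 = e^(-2πi/3)

Computing each X[k]:
X[0] = 4
X[1] = -3.5000+0.8660i
X[2] = -3.5000-0.8660i

X = [4, -3.5000+0.8660i, -3.5000-0.8660i]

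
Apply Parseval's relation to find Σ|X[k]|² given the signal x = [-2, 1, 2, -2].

Parseval: Σ|x[n]|² = (1/N)Σ|X[k]|², so Σ|X[k]|² = N·Σ|x[n]|² = 4·13.0000

Σ|X[k]|² = N·Σ|x[n]|² = 4·13.0000 = 52.0000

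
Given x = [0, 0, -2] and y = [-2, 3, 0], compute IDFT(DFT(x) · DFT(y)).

(x ⊛ y)[n] = Σ(m=0 to 2) x[m] · y[(n-m) mod 3]

Computing each output sample:
(x ⊛ y)[0] = -6
(x ⊛ y)[1] = 0
(x ⊛ y)[2] = 4

x ⊛ y = [-6, 0, 4]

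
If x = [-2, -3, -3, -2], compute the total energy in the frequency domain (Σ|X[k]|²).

Parseval: Σ|x[n]|² = (1/N)Σ|X[k]|², so Σ|X[k]|² = N·Σ|x[n]|² = 4·26.0000

Σ|X[k]|² = N·Σ|x[n]|² = 4·26.0000 = 104.0000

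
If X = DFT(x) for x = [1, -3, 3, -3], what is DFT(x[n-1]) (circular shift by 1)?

Time shift by 1: X_shifted[k] = ω_4^(1k) · X[k]
Shifted x = [-3, 1, -3, 3]

DFT(x[n-1]) = [-2, 2i, -10, -2i]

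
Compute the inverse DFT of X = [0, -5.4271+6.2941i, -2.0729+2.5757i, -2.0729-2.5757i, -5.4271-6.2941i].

x[n] = (1/5) Σ(k=0 to 4) X[k] · e^(2πikn/5)

Computing each x[n]:
x[0] = -3
x[1] = -3
x[2] = 1
x[3] = 2
x[4] = 3

x = [-3, -3, 1, 2, 3]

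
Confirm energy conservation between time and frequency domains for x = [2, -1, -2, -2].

Time domain:
Σ|x[n]|² = |2|² + |-1|² + |-2|² + |-2|² = 13.0000

Frequency domain:
(1/4)Σ|X[k]|² = (1/4)(|-3|² + |4-1i|² + |3|² + |4+1i|²) = (1/4)·52.0000 = 13.0000

Both sides agree, confirming Parseval's theorem.

Σ|x[n]|² = (1/N)Σ|X[k]|² = 13.0000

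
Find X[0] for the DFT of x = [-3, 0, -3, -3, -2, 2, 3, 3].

X[0] = Σ(n=0 to 7) x[n] · ω_8^0 = Σ x[n]
= (-3) + (0) + (-3) + (-3) + (-2) + (2) + (3) + (3)

X[0] = -3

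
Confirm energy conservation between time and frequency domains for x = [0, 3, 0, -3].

Time domain:
Σ|x[n]|² = |0|² + |3|² + |0|² + |-3|² = 18.0000

Frequency domain:
(1/4)Σ|X[k]|² = (1/4)(|0|² + |-6i|² + |0|² + |6i|²) = (1/4)·72.0000 = 18.0000

Both sides agree, confirming Parseval's theorem.

Σ|x[n]|² = (1/N)Σ|X[k]|² = 18.0000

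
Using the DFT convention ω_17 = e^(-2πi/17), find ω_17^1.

ω_17^1 = e^(-2πi·1/17)
= cos(-2π·1/17) + i·sin(-2π·1/17)
= cos(-2π/17) + i·sin(-2π/17)

ω_17^1 = cos(-2π/17) + i·sin(-2π/17) = 0.9325-0.3612i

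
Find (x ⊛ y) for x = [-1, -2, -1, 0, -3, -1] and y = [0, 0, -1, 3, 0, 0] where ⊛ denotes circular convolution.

(x ⊛ y)[n] = Σ(m=0 to 5) x[m] · y[(n-m) mod 6]

Computing each output sample:
(x ⊛ y)[0] = 3
(x ⊛ y)[1] = -8
(x ⊛ y)[2] = -2
(x ⊛ y)[3] = -1
(x ⊛ y)[4] = -5
(x ⊛ y)[5] = -3

x ⊛ y = [3, -8, -2, -1, -5, -3]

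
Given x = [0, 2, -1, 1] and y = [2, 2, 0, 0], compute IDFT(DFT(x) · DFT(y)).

(x ⊛ y)[n] = Σ(m=0 to 3) x[m] · y[(n-m) mod 4]

Computing each output sample:
(x ⊛ y)[0] = 2
(x ⊛ y)[1] = 4
(x ⊛ y)[2] = 2
(x ⊛ y)[3] = 0

x ⊛ y = [2, 4, 2, 0]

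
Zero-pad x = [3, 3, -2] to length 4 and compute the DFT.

Original 3-point DFT: [4, 2.5000-4.3301i, 2.5000+4.3301i]
Zero-padded 4-point DFT provides frequency interpolation.

DFT_4([x, 0, ...]) = [4, 5-3i, -2, 5+3i]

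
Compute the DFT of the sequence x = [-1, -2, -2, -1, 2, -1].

X[k] = Σ(n=0 to 5) x[n] · ω_6^(nk)
where ω_6 = e^(-2πi/6)

Computing each X[k]:
X[0] = -5
X[1] = -1.5000+4.3301i
X[2] = -0.5000-2.5981i
X[3] = 3
X[4] = -0.5000+2.5981i
X[5] = -1.5000-4.3301i

X = [-5, -1.5000+4.3301i, -0.5000-2.5981i, 3, -0.5000+2.5981i, -1.5000-4.3301i]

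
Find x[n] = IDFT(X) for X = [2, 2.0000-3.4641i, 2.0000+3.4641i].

x[n] = (1/3) Σ(k=0 to 2) X[k] · e^(2πikn/3)

Computing each x[n]:
x[0] = 2
x[1] = 2
x[2] = -2

x = [2, 2, -2]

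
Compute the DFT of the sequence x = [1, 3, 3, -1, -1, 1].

X[k] = Σ(n=0 to 5) x[n] · ω_6^(nk)
where ω_6 = e^(-2πi/6)

Computing each X[k]:
X[0] = 6
X[1] = 3.0000-5.1962i
X[2] = -3.0000+1.7321i
X[3] = 0
X[4] = -3.0000-1.7321i
X[5] = 3.0000+5.1962i

X = [6, 3.0000-5.1962i, -3.0000+1.7321i, 0, -3.0000-1.7321i, 3.0000+5.1962i]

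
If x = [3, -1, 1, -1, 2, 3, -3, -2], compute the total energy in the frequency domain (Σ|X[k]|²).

Parseval: Σ|x[n]|² = (1/N)Σ|X[k]|², so Σ|X[k]|² = N·Σ|x[n]|² = 8·38.0000

Σ|X[k]|² = N·Σ|x[n]|² = 8·38.0000 = 304.0000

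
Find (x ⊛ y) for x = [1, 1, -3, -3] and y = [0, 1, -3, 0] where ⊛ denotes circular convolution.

(x ⊛ y)[n] = Σ(m=0 to 3) x[m] · y[(n-m) mod 4]

Computing each output sample:
(x ⊛ y)[0] = 6
(x ⊛ y)[1] = 10
(x ⊛ y)[2] = -2
(x ⊛ y)[3] = -6

x ⊛ y = [6, 10, -2, -6]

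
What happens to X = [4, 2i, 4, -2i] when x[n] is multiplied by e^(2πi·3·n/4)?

Modulation property: DFT(ω_4^(-3n)·x[n]) = X[(k-3) mod 4], so circularly shift X by 3 positions.

X[k-3] = [2i, 4, -2i, 4]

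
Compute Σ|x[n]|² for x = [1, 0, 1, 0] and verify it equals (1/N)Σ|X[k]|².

Time domain:
Σ|x[n]|² = |1|² + |0|² + |1|² + |0|² = 2.0000

Frequency domain:
(1/4)Σ|X[k]|² = (1/4)(|2|² + |0|² + |2|² + |0|²) = (1/4)·8.0000 = 2.0000

Both sides agree, confirming Parseval's theorem.

Σ|x[n]|² = (1/N)Σ|X[k]|² = 2.0000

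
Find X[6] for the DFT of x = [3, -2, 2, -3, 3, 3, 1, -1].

X[6] = Σ(n=0 to 7) x[n] · ω_8^(6n) where ω_8 = e^(-2πi/8)
= (3)·ω_8^0 + (-2)·ω_8^6 + (2)·ω_8^12 + (-3)·ω_8^18 + (3)·ω_8^24 + (3)·ω_8^30 + (1)·ω_8^36 + (-1)·ω_8^42

X[6] = 3+5i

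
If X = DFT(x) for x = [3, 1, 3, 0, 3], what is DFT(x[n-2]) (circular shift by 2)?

Time shift by 2: X_shifted[k] = ω_5^(2k) · X[k]
Shifted x = [0, 3, 3, 1, 3]

DFT(x[n-2]) = [10, -1.3820-1.1756i, -3.6180+1.9021i, -3.6180-1.9021i, -1.3820+1.1756i]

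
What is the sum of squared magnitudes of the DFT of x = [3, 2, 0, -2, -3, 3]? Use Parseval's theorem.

Parseval: Σ|x[n]|² = (1/N)Σ|X[k]|², so Σ|X[k]|² = N·Σ|x[n]|² = 6·35.0000

Σ|X[k]|² = N·Σ|x[n]|² = 6·35.0000 = 210.0000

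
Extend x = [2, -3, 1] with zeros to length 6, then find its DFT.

Original 3-point DFT: [0, 3.0000+3.4641i, 3.0000-3.4641i]
Zero-padded 6-point DFT provides frequency interpolation.

DFT_6([x, 0, ...]) = [0, 1.7321i, 3.0000+3.4641i, 6, 3.0000-3.4641i, -1.7321i]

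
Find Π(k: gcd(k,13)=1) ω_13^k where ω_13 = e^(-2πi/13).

The primitive 13th roots of unity are ω_13^k for k coprime to 13: k ∈ {1, 2, 3, 4, 5, 6, 7, 8, 9, 10, 11, 12}
Their product equals the constant term of the cyclotomic polynomial Φ_13(x) up to sign.
For n ≥ 3, the product of all primitive nth roots of unity is 1. (For n=1 it is 1; for n=2 it is -1.)

1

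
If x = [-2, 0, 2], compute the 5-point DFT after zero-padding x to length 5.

Original 3-point DFT: [0, -3.0000+1.7321i, -3.0000-1.7321i]
Zero-padded 5-point DFT provides frequency interpolation.

DFT_5([x, 0, ...]) = [0, -3.6180-1.1756i, -1.3820+1.9021i, -1.3820-1.9021i, -3.6180+1.1756i]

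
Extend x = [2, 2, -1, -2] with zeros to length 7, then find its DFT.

Original 4-point DFT: [1, 3-4i, 1, 3+4i]
Zero-padded 7-point DFT provides frequency interpolation.

DFT_7([x, 0, ...]) = [1, 5.2714+0.2790i, 1.2089-3.9474i, 0.0196+0.3003i, 0.0196-0.3003i, 1.2089+3.9474i, 5.2714-0.2790i]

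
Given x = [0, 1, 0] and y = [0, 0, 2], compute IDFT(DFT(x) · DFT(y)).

(x ⊛ y)[n] = Σ(m=0 to 2) x[m] · y[(n-m) mod 3]

Computing each output sample:
(x ⊛ y)[0] = 2
(x ⊛ y)[1] = 0
(x ⊛ y)[2] = 0

x ⊛ y = [2, 0, 0]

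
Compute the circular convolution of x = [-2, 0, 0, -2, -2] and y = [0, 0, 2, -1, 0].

(x ⊛ y)[n] = Σ(m=0 to 4) x[m] · y[(n-m) mod 5]

Computing each output sample:
(x ⊛ y)[0] = -4
(x ⊛ y)[1] = -2
(x ⊛ y)[2] = -2
(x ⊛ y)[3] = 2
(x ⊛ y)[4] = 0

x ⊛ y = [-4, -2, -2, 2, 0]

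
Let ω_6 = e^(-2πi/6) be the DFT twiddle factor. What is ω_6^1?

ω_6^1 = e^(-2πi·1/6)
= cos(-2π·1/6) + i·sin(-2π·1/6)
= cos(-2π/6) + i·sin(-2π/6)

ω_6^1 = cos(-2π/6) + i·sin(-2π/6) = 0.5000-0.8660i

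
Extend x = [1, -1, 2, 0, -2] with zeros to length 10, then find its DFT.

Original 5-point DFT: [0, -1.5451-2.1266i, 4.0451+1.3143i, 4.0451-1.3143i, -1.5451+2.1266i]
Zero-padded 10-point DFT provides frequency interpolation.

DFT_10([x, 0, ...]) = [0, 2.4271-0.1388i, -1.5451-2.1266i, -0.9271+4.0287i, 4.0451+1.3143i, 2, 4.0451-1.3143i, -0.9271-4.0287i, -1.5451+2.1266i, 2.4271+0.1388i]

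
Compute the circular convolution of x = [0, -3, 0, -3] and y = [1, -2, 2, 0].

(x ⊛ y)[n] = Σ(m=0 to 3) x[m] · y[(n-m) mod 4]

Computing each output sample:
(x ⊛ y)[0] = 6
(x ⊛ y)[1] = -9
(x ⊛ y)[2] = 6
(x ⊛ y)[3] = -9

x ⊛ y = [6, -9, 6, -9]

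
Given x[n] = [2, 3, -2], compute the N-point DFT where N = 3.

X[k] = Σ(n=0 to 2) x[n] · ω_3^(nk)
where ω_3 = e^(-2πi/3)

Computing each X[k]:
X[0] = 3
X[1] = 1.5000-4.3301i
X[2] = 1.5000+4.3301i

X = [3, 1.5000-4.3301i, 1.5000+4.3301i]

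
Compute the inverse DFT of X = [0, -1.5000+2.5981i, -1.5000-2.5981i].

x[n] = (1/3) Σ(k=0 to 2) X[k] · e^(2πikn/3)

Computing each x[n]:
x[0] = -1
x[1] = -1
x[2] = 2

x = [-1, -1, 2]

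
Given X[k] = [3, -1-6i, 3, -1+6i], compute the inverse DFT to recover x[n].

x[n] = (1/4) Σ(k=0 to 3) X[k] · e^(2πikn/4)

Computing each x[n]:
x[0] = 1
x[1] = 3
x[2] = 2
x[3] = -3

x = [1, 3, 2, -3]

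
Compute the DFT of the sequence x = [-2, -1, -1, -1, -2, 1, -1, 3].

X[k] = Σ(n=0 to 7) x[n] · ω_8^(nk)
where ω_8 = e^(-2πi/8)

Computing each X[k]:
X[0] = -4
X[1] = 1.4142+4.2426i
X[2] = -2+2i
X[3] = -1.4142+4.2426i
X[4] = -8
X[5] = -1.4142-4.2426i
X[6] = -2-2i
X[7] = 1.4142-4.2426i

X = [-4, 1.4142+4.2426i, -2+2i, -1.4142+4.2426i, -8, -1.4142-4.2426i, -2-2i, 1.4142-4.2426i]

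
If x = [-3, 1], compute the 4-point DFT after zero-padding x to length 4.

Original 2-point DFT: [-2, -4]
Zero-padded 4-point DFT provides frequency interpolation.

DFT_4([x, 0, ...]) = [-2, -3-1i, -4, -3+1i]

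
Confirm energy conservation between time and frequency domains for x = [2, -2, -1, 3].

Time domain:
Σ|x[n]|² = |2|² + |-2|² + |-1|² + |3|² = 18.0000

Frequency domain:
(1/4)Σ|X[k]|² = (1/4)(|2|² + |3+5i|² + |0|² + |3-5i|²) = (1/4)·72.0000 = 18.0000

Both sides agree, confirming Parseval's theorem.

Σ|x[n]|² = (1/N)Σ|X[k]|² = 18.0000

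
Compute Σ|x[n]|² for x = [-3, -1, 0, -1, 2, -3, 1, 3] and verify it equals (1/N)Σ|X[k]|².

Time domain:
Σ|x[n]|² = |-3|² + |-1|² + |0|² + |-1|² + |2|² + |-3|² + |1|² + |3|² = 34.0000

Frequency domain:
(1/8)Σ|X[k]|² = (1/8)(|-2|² + |-0.7574+2.4142i|² + |-2+6i|² + |-9.2426+0.4142i|² + |2|² + |-9.2426-0.4142i|² + |-2-6i|² + |-0.7574-2.4142i|²) = (1/8)·272.0000 = 34.0000

Both sides agree, confirming Parseval's theorem.

Σ|x[n]|² = (1/N)Σ|X[k]|² = 34.0000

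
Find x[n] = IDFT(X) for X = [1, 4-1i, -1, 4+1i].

x[n] = (1/4) Σ(k=0 to 3) X[k] · e^(2πikn/4)

Computing each x[n]:
x[0] = 2
x[1] = 1
x[2] = -2
x[3] = 0

x = [2, 1, -2, 0]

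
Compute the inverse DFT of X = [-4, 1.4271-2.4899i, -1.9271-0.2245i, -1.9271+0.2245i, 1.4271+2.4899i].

x[n] = (1/5) Σ(k=0 to 4) X[k] · e^(2πikn/5)

Computing each x[n]:
x[0] = -1
x[1] = 1
x[2] = -1
x[3] = -2
x[4] = -1

x = [-1, 1, -1, -2, -1]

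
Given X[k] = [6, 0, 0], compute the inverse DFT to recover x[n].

x[n] = (1/3) Σ(k=0 to 2) X[k] · e^(2πikn/3)

Computing each x[n]:
x[0] = 2
x[1] = 2
x[2] = 2

x = [2, 2, 2]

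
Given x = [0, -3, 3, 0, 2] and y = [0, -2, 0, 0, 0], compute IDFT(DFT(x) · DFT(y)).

(x ⊛ y)[n] = Σ(m=0 to 4) x[m] · y[(n-m) mod 5]

Computing each output sample:
(x ⊛ y)[0] = -4
(x ⊛ y)[1] = 0
(x ⊛ y)[2] = 6
(x ⊛ y)[3] = -6
(x ⊛ y)[4] = 0

x ⊛ y = [-4, 0, 6, -6, 0]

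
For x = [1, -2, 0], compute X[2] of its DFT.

X[2] = Σ(n=0 to 2) x[n] · ω_3^(2n) where ω_3 = e^(-2πi/3)
= (1)·ω_3^0 + (-2)·ω_3^2 + (0)·ω_3^4

X[2] = 2.0000-1.7321i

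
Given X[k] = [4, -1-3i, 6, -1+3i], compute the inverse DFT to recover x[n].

x[n] = (1/4) Σ(k=0 to 3) X[k] · e^(2πikn/4)

Computing each x[n]:
x[0] = 2
x[1] = 1
x[2] = 3
x[3] = -2

x = [2, 1, 3, -2]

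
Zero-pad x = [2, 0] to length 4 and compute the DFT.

Original 2-point DFT: [2, 2]
Zero-padded 4-point DFT provides frequency interpolation.

DFT_4([x, 0, ...]) = [2, 2, 2, 2]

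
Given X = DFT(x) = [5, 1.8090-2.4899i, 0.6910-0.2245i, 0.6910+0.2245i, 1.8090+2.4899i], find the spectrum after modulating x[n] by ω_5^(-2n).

Modulation property: DFT(ω_5^(-2n)·x[n]) = X[(k-2) mod 5], so circularly shift X by 2 positions.

X[k-2] = [0.6910+0.2245i, 1.8090+2.4899i, 5, 1.8090-2.4899i, 0.6910-0.2245i]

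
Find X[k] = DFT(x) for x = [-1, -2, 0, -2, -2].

X[k] = Σ(n=0 to 4) x[n] · ω_5^(nk)
where ω_5 = e^(-2πi/5)

Computing each X[k]:
X[0] = -7
X[1] = -0.6180-1.1756i
X[2] = 1.6180+1.9021i
X[3] = 1.6180-1.9021i
X[4] = -0.6180+1.1756i

X = [-7, -0.6180-1.1756i, 1.6180+1.9021i, 1.6180-1.9021i, -0.6180+1.1756i]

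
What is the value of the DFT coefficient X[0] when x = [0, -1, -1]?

X[0] = Σ(n=0 to 2) x[n] · ω_3^0 = Σ x[n]
= (0) + (-1) + (-1)

X[0] = -2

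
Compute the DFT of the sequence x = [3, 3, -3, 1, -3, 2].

X[k] = Σ(n=0 to 5) x[n] · ω_6^(nk)
where ω_6 = e^(-2πi/6)

Computing each X[k]:
X[0] = 3
X[1] = 7.5000-0.8660i
X[2] = 4.5000-0.8660i
X[3] = -9
X[4] = 4.5000+0.8660i
X[5] = 7.5000+0.8660i

X = [3, 7.5000-0.8660i, 4.5000-0.8660i, -9, 4.5000+0.8660i, 7.5000+0.8660i]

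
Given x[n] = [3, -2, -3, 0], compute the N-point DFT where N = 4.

X[k] = Σ(n=0 to 3) x[n] · ω_4^(nk)
where ω_4 = e^(-2πi/4)

Computing each X[k]:
X[0] = -2
X[1] = 6+2i
X[2] = 2
X[3] = 6-2i

X = [-2, 6+2i, 2, 6-2i]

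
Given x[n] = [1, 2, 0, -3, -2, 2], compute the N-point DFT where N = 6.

X[k] = Σ(n=0 to 5) x[n] · ω_6^(nk)
where ω_6 = e^(-2πi/6)

Computing each X[k]:
X[0] = 0
X[1] = 7.0000-1.7321i
X[2] = -3.0000+1.7321i
X[3] = -2
X[4] = -3.0000-1.7321i
X[5] = 7.0000+1.7321i

X = [0, 7.0000-1.7321i, -3.0000+1.7321i, -2, -3.0000-1.7321i, 7.0000+1.7321i]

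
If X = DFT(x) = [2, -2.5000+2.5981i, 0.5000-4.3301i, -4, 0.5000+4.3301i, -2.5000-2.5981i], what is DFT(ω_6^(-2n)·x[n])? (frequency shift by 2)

Modulation property: DFT(ω_6^(-2n)·x[n]) = X[(k-2) mod 6], so circularly shift X by 2 positions.

X[k-2] = [0.5000+4.3301i, -2.5000-2.5981i, 2, -2.5000+2.5981i, 0.5000-4.3301i, -4]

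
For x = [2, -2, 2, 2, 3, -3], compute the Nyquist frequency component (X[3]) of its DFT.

X[3] = Σ(n=0 to 5) x[n] · ω_6^(3n) where ω_6 = e^(-2πi/6)
= (2)·ω_6^0 + (-2)·ω_6^3 + (2)·ω_6^6 + (2)·ω_6^9 + (3)·ω_6^12 + (-3)·ω_6^15

X[3] = 10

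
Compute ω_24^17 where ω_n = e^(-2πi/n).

ω_24^17 = e^(-2πi·17/24)
= cos(-2π·17/24) + i·sin(-2π·17/24)
= cos(-34π/24) + i·sin(-34π/24)

ω_24^17 = cos(-34π/24) + i·sin(-34π/24) = -0.2588+0.9659i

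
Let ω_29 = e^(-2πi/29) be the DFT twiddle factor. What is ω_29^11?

ω_29^11 = e^(-2πi·11/29)
= cos(-2π·11/29) + i·sin(-2π·11/29)
= cos(-22π/29) + i·sin(-22π/29)

ω_29^11 = cos(-22π/29) + i·sin(-22π/29) = -0.7260-0.6877i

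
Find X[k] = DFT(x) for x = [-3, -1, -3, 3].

X[k] = Σ(n=0 to 3) x[n] · ω_4^(nk)
where ω_4 = e^(-2πi/4)

Computing each X[k]:
X[0] = -4
X[1] = 4i
X[2] = -8
X[3] = -4i

X = [-4, 4i, -8, -4i]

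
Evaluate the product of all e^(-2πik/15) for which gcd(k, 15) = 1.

The primitive 15th roots of unity are ω_15^k for k coprime to 15: k ∈ {1, 2, 4, 7, 8, 11, 13, 14}
Their product equals the constant term of the cyclotomic polynomial Φ_15(x) up to sign.
For n ≥ 3, the product of all primitive nth roots of unity is 1. (For n=1 it is 1; for n=2 it is -1.)

1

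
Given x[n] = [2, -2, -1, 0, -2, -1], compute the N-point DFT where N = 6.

X[k] = Σ(n=0 to 5) x[n] · ω_6^(nk)
where ω_6 = e^(-2πi/6)

Computing each X[k]:
X[0] = -4
X[1] = 2
X[2] = 5.0000+1.7321i
X[3] = 2
X[4] = 5.0000-1.7321i
X[5] = 2

X = [-4, 2, 5.0000+1.7321i, 2, 5.0000-1.7321i, 2]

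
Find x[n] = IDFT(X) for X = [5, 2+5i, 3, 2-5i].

x[n] = (1/4) Σ(k=0 to 3) X[k] · e^(2πikn/4)

Computing each x[n]:
x[0] = 3
x[1] = -2
x[2] = 1
x[3] = 3

x = [3, -2, 1, 3]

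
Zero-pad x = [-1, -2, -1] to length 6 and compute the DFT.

Original 3-point DFT: [-4, 0.5000+0.8660i, 0.5000-0.8660i]
Zero-padded 6-point DFT provides frequency interpolation.

DFT_6([x, 0, ...]) = [-4, -1.5000+2.5981i, 0.5000+0.8660i, 0, 0.5000-0.8660i, -1.5000-2.5981i]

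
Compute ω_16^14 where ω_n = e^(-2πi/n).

ω_16^14 = e^(-2πi·14/16)
= cos(-2π·14/16) + i·sin(-2π·14/16)
= cos(-28π/16) + i·sin(-28π/16)

ω_16^14 = cos(-28π/16) + i·sin(-28π/16) = 0.7071+0.7071i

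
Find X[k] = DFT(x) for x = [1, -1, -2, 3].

X[k] = Σ(n=0 to 3) x[n] · ω_4^(nk)
where ω_4 = e^(-2πi/4)

Computing each X[k]:
X[0] = 1
X[1] = 3+4i
X[2] = -3
X[3] = 3-4i

X = [1, 3+4i, -3, 3-4i]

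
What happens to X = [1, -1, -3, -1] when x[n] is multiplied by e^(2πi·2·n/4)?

Modulation property: DFT(ω_4^(-2n)·x[n]) = X[(k-2) mod 4], so circularly shift X by 2 positions.

X[k-2] = [-3, -1, 1, -1]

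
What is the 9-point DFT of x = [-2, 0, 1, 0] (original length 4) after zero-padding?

Original 4-point DFT: [-1, -3, -1, -3]
Zero-padded 9-point DFT provides frequency interpolation.

DFT_9([x, 0, ...]) = [-1, -1.8264-0.9848i, -2.9397-0.3420i, -2.5000+0.8660i, -1.2340+0.6428i, -1.2340-0.6428i, -2.5000-0.8660i, -2.9397+0.3420i, -1.8264+0.9848i]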